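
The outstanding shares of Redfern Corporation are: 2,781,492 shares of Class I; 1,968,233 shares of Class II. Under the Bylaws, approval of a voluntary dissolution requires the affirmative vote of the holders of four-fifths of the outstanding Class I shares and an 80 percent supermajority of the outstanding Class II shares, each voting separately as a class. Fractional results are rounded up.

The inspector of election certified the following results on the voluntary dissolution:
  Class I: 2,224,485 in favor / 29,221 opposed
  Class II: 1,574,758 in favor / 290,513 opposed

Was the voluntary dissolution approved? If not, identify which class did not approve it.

Not approved — the Class I shares did not give the required vote.

Class I: 4/5 of 2781492 = 2225193.60, rounded up to 2225194; 2,225,194 required, 2,224,485 in favor — not approved.
Class II: 4/5 of 1968233 = 1574586.40, rounded up to 1574587; 1,574,587 required, 1,574,758 in favor — approved.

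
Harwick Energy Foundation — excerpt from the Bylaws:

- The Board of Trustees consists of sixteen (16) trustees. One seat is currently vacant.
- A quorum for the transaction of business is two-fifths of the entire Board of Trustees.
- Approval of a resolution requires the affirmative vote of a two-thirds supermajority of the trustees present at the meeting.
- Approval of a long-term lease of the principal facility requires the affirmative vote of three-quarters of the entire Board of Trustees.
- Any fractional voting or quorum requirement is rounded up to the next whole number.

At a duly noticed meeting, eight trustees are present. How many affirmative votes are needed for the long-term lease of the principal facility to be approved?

The long-term lease of the principal facility requires three-fourths of the entire Board of Trustees (16).
3/4 of 16 = 12.
(Only 8 can vote, so the long-term lease of the principal facility cannot pass at this meeting, but the required vote is still 12.)

12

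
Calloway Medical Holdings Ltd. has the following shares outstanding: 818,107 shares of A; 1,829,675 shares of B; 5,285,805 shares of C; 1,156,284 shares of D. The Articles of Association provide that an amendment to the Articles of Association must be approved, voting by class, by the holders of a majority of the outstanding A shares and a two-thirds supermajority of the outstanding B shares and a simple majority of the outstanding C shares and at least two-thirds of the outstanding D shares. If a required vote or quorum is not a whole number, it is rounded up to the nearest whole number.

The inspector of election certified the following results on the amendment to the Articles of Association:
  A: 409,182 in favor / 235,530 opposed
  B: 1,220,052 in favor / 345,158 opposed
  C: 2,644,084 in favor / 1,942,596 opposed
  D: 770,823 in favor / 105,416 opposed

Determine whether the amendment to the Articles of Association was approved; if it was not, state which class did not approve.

A: a majority of 818107 is 409054; 409,054 required, 409,182 in favor — approved.
B: 2/3 of 1829675 = 1219783.33, rounded up to 1219784; 1,219,784 required, 1,220,052 in favor — approved.
C: a majority of 5285805 is 2642903; 2,642,903 required, 2,644,084 in favor — approved.
D: 2/3 of 1156284 = 770856; 770,856 required, 770,823 in favor — not approved.

Not approved — the D shares did not give the required vote.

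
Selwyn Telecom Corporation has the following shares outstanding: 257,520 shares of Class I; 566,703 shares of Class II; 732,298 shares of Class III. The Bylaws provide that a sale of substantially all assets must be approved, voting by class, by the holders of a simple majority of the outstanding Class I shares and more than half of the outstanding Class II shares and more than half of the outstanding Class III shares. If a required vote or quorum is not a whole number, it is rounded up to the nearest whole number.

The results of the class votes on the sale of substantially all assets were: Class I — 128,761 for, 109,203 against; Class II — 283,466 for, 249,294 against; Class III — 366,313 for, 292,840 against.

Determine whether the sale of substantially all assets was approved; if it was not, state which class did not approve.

Approved — every class gave the required vote.

Class I: a majority of 257520 is 128761; 128,761 required, 128,761 in favor — approved.
Class II: a majority of 566703 is 283352; 283,352 required, 283,466 in favor — approved.
Class III: a majority of 732298 is 366150; 366,150 required, 366,313 in favor — approved.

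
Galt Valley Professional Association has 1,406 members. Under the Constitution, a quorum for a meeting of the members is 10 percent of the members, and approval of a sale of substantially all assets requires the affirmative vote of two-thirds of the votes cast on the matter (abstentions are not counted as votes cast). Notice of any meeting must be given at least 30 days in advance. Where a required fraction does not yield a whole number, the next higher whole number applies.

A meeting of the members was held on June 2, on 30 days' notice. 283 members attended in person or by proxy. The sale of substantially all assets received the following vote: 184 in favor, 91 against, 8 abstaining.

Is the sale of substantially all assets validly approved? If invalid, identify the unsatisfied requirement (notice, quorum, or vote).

Notice: 30 days given; 30 required. Satisfied.
Quorum: 10% of 1,406 = 140.60, rounded up to 141; 283 present. Satisfied.
Vote: requires two-thirds of the votes cast (283 − 8 abstaining = 275); 2/3 of 275 = 183.33, rounded up to 184, so 184 needed; 184 in favor. Satisfied.

Valid — all requirements satisfied.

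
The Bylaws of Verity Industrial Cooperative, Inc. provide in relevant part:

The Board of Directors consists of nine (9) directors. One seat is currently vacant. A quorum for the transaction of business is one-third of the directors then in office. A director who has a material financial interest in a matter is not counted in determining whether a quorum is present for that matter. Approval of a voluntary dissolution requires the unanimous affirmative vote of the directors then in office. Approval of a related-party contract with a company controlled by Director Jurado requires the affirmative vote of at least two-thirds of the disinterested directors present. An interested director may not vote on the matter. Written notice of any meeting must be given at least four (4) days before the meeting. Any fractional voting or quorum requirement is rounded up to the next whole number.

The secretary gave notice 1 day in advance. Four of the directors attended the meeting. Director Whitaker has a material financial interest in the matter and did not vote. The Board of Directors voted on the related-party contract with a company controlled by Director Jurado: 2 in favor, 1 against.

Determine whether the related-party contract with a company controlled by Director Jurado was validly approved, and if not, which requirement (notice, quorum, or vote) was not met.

Notice: 1 day given; 4 required (1 < 4). Not satisfied.
Quorum: 4 present, but the 1 interested director does not count, leaving 3. Quorum is 3. Satisfied.
Vote: the related-party contract with a company controlled by Director Jurado requires two-thirds of the disinterested directors present (4 − 1 = 3). 2/3 of 3 = 2, so 2 affirmative votes are needed; 2 voted in favor. Satisfied.

Invalid — notice requirement not satisfied.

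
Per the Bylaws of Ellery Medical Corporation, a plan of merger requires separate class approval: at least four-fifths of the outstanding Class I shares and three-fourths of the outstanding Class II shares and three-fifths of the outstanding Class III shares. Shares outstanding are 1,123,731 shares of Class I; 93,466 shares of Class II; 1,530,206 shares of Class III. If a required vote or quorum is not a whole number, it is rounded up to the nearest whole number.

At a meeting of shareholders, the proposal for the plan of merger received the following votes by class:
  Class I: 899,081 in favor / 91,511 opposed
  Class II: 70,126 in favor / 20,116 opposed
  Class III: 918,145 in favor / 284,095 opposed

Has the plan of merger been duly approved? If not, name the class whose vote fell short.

Approved — every class gave the required vote.

Class I: 4/5 of 1123731 = 898984.80, rounded up to 898985; 898,985 required, 899,081 in favor — approved.
Class II: 3/4 of 93466 = 70099.50, rounded up to 70100; 70,100 required, 70,126 in favor — approved.
Class III: 3/5 of 1530206 = 918123.60, rounded up to 918124; 918,124 required, 918,145 in favor — approved.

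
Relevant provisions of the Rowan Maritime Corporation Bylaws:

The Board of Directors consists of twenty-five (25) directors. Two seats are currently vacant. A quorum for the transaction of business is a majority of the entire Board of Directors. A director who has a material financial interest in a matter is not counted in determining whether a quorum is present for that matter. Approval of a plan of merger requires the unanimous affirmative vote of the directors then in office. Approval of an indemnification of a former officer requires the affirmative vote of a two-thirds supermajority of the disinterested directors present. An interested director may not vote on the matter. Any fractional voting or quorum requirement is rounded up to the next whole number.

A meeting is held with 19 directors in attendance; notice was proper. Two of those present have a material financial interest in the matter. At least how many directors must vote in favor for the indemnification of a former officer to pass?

The indemnification of a former officer requires two-thirds of the disinterested directors present (19 − 2 = 17).
2/3 of 17 = 11.33, rounded up to 12.

12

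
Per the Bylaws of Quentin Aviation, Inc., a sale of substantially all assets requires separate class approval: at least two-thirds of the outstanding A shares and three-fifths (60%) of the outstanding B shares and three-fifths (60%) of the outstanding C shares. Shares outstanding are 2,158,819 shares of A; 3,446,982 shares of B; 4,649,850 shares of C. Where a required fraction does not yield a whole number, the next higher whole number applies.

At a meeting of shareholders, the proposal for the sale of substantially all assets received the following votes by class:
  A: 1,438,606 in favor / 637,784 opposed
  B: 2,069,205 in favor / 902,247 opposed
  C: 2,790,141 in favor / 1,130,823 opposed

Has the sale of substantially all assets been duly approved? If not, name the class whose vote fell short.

A: 2/3 of 2158819 = 1439212.67, rounded up to 1439213; 1,439,213 required, 1,438,606 in favor — not approved.
B: 3/5 of 3446982 = 2068189.20, rounded up to 2068190; 2,068,190 required, 2,069,205 in favor — approved.
C: 3/5 of 4649850 = 2789910; 2,789,910 required, 2,790,141 in favor — approved.

Not approved — the A shares did not give the required vote.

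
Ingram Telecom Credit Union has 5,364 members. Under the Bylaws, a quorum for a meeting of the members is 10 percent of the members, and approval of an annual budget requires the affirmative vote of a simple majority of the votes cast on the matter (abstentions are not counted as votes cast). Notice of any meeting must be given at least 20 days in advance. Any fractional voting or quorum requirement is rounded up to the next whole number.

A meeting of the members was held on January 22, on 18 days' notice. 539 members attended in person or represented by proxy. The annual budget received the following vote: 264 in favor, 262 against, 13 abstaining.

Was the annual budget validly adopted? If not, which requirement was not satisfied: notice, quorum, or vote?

Notice: 18 days given; 20 required. Not satisfied.
Quorum: 10% of 5,364 = 536.40, rounded up to 537; 539 present. Satisfied.
Vote: requires a majority of the votes cast (539 − 13 abstaining = 526); a majority of 526 is 264, so 264 needed; 264 in favor. Satisfied.

Invalid — notice requirement not satisfied.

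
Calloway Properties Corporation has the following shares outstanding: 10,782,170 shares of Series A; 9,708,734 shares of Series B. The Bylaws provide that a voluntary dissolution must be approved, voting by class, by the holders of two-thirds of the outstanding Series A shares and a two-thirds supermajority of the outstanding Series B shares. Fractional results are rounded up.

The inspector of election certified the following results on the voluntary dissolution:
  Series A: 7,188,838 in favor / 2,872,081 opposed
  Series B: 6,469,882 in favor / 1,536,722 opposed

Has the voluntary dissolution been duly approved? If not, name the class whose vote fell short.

Series A: 2/3 of 10782170 = 7188113.33, rounded up to 7188114; 7,188,114 required, 7,188,838 in favor — approved.
Series B: 2/3 of 9708734 = 6472489.33, rounded up to 6472490; 6,472,490 required, 6,469,882 in favor — not approved.

Not approved — the Series B shares did not give the required vote.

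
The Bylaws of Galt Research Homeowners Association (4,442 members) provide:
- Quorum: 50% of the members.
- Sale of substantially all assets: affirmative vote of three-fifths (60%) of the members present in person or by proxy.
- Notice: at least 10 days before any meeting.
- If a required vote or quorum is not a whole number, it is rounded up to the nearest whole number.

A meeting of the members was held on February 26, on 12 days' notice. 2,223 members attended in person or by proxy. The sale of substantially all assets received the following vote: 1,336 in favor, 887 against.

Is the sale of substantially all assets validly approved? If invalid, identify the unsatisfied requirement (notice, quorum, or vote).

Notice: 12 days given; 10 required. Satisfied.
Quorum: 50% of 4,442 = 2,221; 2,223 present. Satisfied.
Vote: requires three-fifths of those present (2,223); 3/5 of 2223 = 1333.80, rounded up to 1334, so 1,334 needed; 1,336 in favor. Satisfied.

Valid — all requirements satisfied.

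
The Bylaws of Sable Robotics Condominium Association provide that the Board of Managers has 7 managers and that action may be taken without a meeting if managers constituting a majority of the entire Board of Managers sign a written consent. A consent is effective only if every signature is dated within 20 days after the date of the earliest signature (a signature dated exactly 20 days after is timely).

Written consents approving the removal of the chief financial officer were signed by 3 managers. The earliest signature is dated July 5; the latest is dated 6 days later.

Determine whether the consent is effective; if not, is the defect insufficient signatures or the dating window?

Signatures required: a majority of 7 — a majority of 7 is 4, so 4 needed; 3 signed. Insufficient.
Dating window: the latest signature is 6 days after the earliest; the limit is 20 days. Within the window.

Not effective — insufficient signatures.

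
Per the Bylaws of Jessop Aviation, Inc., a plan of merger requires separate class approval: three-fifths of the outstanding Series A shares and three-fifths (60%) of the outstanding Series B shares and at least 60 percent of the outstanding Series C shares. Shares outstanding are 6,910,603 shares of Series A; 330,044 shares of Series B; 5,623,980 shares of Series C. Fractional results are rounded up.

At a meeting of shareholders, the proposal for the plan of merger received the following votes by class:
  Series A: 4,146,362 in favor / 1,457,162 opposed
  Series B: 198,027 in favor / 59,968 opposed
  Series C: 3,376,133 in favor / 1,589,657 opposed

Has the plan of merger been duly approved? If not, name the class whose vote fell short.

Series A: 3/5 of 6910603 = 4146361.80, rounded up to 4146362; 4,146,362 required, 4,146,362 in favor — approved.
Series B: 3/5 of 330044 = 198026.40, rounded up to 198027; 198,027 required, 198,027 in favor — approved.
Series C: 3/5 of 5623980 = 3374388; 3,374,388 required, 3,376,133 in favor — approved.

Approved — every class gave the required vote.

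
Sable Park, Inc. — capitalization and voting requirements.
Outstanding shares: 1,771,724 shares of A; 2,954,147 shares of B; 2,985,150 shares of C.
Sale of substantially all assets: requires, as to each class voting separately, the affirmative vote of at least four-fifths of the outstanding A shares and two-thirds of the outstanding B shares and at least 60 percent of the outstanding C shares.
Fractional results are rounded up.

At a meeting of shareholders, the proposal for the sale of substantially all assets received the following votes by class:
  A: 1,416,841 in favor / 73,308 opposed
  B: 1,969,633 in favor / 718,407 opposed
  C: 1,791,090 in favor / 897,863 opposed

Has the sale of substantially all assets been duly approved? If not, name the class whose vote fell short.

A: 4/5 of 1771724 = 1417379.20, rounded up to 1417380; 1,417,380 required, 1,416,841 in favor — not approved.
B: 2/3 of 2954147 = 1969431.33, rounded up to 1969432; 1,969,432 required, 1,969,633 in favor — approved.
C: 3/5 of 2985150 = 1791090; 1,791,090 required, 1,791,090 in favor — approved.

Not approved — the A shares did not give the required vote.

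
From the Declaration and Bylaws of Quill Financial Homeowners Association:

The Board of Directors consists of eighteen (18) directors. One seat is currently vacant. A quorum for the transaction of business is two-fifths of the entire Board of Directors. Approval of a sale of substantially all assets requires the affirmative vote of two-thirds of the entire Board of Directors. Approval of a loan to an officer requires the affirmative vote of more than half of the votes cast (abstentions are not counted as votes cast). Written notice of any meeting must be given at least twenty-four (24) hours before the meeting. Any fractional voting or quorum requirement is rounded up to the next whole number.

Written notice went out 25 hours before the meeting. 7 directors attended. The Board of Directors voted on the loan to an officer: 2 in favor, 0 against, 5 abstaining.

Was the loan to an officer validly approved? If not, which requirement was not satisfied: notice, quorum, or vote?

Notice: 25 hours given; 24 required (25 ≥ 24). Satisfied.
Quorum: 7 present; quorum is 8. Not satisfied.
Vote: the loan to an officer requires a majority of the votes cast (7 present − 5 abstaining = 2). A majority of 2 is 2, so 2 affirmative votes are needed; 2 voted in favor. Satisfied. (Moot — without a quorum no business can be validly transacted.)

Invalid — quorum requirement not satisfied.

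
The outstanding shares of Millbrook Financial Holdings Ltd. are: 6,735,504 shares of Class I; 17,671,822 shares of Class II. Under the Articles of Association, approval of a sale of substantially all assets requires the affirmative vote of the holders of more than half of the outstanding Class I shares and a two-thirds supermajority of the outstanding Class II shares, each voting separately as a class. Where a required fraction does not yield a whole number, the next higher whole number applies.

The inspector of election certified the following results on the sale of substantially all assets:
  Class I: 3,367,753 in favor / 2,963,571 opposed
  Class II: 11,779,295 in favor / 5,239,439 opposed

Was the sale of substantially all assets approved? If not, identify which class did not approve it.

Not approved — the Class II shares did not give the required vote.

Class I: a majority of 6735504 is 3367753; 3,367,753 required, 3,367,753 in favor — approved.
Class II: 2/3 of 17671822 = 11781214.67, rounded up to 11781215; 11,781,215 required, 11,779,295 in favor — not approved.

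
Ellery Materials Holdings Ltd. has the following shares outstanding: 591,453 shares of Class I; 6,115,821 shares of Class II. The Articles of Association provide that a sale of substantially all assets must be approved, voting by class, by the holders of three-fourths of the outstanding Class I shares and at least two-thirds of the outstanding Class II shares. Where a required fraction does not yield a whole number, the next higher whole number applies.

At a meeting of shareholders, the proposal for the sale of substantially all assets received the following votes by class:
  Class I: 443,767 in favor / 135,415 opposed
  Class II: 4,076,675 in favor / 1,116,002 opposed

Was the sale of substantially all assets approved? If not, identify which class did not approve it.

Class I: 3/4 of 591453 = 443589.75, rounded up to 443590; 443,590 required, 443,767 in favor — approved.
Class II: 2/3 of 6115821 = 4077214; 4,077,214 required, 4,076,675 in favor — not approved.

Not approved — the Class II shares did not give the required vote.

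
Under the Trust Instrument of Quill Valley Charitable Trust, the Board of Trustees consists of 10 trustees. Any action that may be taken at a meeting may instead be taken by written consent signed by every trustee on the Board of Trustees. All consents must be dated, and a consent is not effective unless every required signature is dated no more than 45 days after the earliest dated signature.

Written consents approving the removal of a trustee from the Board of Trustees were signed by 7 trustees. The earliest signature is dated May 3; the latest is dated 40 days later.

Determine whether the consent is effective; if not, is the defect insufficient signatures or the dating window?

Not effective — insufficient signatures.

Signatures required: the unanimous vote of 10 — unanimous means all 10, so 10 needed; 7 signed. Insufficient.
Dating window: the latest signature is 40 days after the earliest; the limit is 45 days. Within the window.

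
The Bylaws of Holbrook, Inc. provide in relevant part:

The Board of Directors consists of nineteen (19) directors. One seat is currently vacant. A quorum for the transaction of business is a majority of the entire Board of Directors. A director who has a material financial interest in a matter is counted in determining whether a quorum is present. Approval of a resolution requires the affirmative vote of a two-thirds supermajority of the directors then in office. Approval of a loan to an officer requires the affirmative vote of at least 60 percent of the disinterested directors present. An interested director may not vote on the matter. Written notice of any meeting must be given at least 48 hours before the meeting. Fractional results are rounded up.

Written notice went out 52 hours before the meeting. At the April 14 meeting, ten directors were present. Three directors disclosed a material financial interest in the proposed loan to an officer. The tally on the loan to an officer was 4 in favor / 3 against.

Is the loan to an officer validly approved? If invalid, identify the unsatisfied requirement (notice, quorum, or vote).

Invalid — vote requirement not satisfied.

Notice: 52 hours given; 48 required (52 ≥ 48). Satisfied.
Quorum: 10 present (interested directors count toward quorum); quorum is 10. Satisfied.
Vote: the loan to an officer requires three-fifths of the disinterested directors present (10 − 3 = 7). 3/5 of 7 = 4.20, rounded up to 5, so 5 affirmative votes are needed; 4 voted in favor. Not satisfied.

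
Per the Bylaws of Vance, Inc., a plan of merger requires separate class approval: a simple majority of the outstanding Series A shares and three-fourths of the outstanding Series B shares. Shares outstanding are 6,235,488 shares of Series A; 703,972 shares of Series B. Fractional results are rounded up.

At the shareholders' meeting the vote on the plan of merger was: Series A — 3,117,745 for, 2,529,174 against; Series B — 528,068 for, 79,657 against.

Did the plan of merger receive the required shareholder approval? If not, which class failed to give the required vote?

Series A: a majority of 6235488 is 3117745; 3,117,745 required, 3,117,745 in favor — approved.
Series B: 3/4 of 703972 = 527979; 527,979 required, 528,068 in favor — approved.

Approved — every class gave the required vote.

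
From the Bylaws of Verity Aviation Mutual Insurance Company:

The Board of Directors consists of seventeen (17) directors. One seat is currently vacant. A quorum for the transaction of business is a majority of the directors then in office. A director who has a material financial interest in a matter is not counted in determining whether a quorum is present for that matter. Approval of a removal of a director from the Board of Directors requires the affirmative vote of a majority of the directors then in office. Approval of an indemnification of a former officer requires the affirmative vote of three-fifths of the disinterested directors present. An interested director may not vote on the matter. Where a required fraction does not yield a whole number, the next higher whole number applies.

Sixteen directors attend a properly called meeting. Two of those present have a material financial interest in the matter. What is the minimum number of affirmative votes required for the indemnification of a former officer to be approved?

9

The indemnification of a former officer requires three-fifths of the disinterested directors present (16 − 2 = 14).
3/5 of 14 = 8.40, rounded up to 9.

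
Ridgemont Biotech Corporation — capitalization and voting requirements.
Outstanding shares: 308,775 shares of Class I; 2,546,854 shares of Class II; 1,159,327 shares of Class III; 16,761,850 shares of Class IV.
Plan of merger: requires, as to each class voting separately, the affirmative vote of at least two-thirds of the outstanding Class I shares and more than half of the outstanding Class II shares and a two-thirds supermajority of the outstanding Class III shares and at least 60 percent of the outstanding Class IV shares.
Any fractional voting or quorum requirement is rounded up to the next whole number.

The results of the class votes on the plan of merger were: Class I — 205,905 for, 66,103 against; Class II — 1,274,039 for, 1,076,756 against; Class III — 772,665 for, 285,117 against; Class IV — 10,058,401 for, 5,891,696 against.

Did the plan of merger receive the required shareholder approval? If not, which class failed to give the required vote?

Not approved — the Class III shares did not give the required vote.

Class I: 2/3 of 308775 = 205850; 205,850 required, 205,905 in favor — approved.
Class II: a majority of 2546854 is 1273428; 1,273,428 required, 1,274,039 in favor — approved.
Class III: 2/3 of 1159327 = 772884.67, rounded up to 772885; 772,885 required, 772,665 in favor — not approved.
Class IV: 3/5 of 16761850 = 10057110; 10,057,110 required, 10,058,401 in favor — approved.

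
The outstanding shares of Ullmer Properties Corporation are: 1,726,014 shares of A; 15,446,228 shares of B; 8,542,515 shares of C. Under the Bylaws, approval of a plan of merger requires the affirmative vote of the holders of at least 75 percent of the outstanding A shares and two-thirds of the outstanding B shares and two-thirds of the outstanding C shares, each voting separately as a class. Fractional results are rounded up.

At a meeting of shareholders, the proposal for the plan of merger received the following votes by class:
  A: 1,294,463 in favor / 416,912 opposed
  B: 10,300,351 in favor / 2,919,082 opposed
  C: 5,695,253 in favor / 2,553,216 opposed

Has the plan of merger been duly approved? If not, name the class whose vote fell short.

A: 3/4 of 1726014 = 1294510.50, rounded up to 1294511; 1,294,511 required, 1,294,463 in favor — not approved.
B: 2/3 of 15446228 = 10297485.33, rounded up to 10297486; 10,297,486 required, 10,300,351 in favor — approved.
C: 2/3 of 8542515 = 5695010; 5,695,010 required, 5,695,253 in favor — approved.

Not approved — the A shares did not give the required vote.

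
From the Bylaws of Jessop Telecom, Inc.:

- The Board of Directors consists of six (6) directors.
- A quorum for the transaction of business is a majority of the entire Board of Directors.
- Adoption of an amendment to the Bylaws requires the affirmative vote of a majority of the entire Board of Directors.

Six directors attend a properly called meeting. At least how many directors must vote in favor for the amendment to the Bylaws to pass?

The amendment to the Bylaws requires a majority of the entire Board of Directors (6).
A majority of 6 is 4.

4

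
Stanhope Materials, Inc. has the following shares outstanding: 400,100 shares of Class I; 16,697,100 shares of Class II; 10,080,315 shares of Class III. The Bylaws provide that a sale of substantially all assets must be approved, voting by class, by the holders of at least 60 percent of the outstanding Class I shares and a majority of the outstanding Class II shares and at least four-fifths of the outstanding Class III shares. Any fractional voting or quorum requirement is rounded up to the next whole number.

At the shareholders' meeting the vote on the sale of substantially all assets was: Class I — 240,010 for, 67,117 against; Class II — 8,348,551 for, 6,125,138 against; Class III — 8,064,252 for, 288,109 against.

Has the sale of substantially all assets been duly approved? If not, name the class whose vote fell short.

Not approved — the Class I shares did not give the required vote.

Class I: 3/5 of 400100 = 240060; 240,060 required, 240,010 in favor — not approved.
Class II: a majority of 16697100 is 8348551; 8,348,551 required, 8,348,551 in favor — approved.
Class III: 4/5 of 10080315 = 8064252; 8,064,252 required, 8,064,252 in favor — approved.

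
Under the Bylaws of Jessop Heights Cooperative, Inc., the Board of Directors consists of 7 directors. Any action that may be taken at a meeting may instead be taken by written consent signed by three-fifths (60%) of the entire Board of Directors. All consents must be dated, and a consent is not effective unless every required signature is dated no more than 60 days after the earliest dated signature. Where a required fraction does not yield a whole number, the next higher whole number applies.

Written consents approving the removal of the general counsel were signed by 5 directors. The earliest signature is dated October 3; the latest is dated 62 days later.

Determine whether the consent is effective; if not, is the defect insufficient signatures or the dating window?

Signatures required: three-fifths (60%) of 7 — 3/5 of 7 = 4.20, rounded up to 5, so 5 needed; 5 signed. Sufficient.
Dating window: the latest signature is 62 days after the earliest; the limit is 60 days. Outside the window.

Not effective — dating-window requirement not satisfied.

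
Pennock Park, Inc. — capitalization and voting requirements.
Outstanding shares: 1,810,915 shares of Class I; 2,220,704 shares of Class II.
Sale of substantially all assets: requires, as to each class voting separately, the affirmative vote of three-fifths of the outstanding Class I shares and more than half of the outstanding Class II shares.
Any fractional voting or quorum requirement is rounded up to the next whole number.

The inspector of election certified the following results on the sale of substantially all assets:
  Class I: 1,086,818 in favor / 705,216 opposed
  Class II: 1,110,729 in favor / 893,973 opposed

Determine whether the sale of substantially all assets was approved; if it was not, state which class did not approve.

Class I: 3/5 of 1810915 = 1086549; 1,086,549 required, 1,086,818 in favor — approved.
Class II: a majority of 2220704 is 1110353; 1,110,353 required, 1,110,729 in favor — approved.

Approved — every class gave the required vote.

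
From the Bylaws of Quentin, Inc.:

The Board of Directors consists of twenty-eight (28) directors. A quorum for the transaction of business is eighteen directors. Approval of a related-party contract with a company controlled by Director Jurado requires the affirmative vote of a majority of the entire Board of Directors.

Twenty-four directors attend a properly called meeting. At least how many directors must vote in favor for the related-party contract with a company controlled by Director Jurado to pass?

15

The related-party contract with a company controlled by Director Jurado requires a majority of the entire Board of Directors (28).
A majority of 28 is 15.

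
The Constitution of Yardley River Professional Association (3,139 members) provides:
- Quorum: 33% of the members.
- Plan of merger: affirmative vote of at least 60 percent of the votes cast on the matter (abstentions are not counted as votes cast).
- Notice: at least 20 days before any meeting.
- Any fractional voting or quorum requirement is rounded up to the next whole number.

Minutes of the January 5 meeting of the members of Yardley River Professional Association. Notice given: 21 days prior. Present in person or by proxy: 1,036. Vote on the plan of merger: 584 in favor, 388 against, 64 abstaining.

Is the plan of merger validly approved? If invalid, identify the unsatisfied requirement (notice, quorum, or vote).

Valid — all requirements satisfied.

Notice: 21 days given; 20 required. Satisfied.
Quorum: 33% of 3,139 = 1,035.87, rounded up to 1,036; 1,036 present. Satisfied.
Vote: requires three-fifths of the votes cast (1,036 − 64 abstaining = 972); 3/5 of 972 = 583.20, rounded up to 584, so 584 needed; 584 in favor. Satisfied.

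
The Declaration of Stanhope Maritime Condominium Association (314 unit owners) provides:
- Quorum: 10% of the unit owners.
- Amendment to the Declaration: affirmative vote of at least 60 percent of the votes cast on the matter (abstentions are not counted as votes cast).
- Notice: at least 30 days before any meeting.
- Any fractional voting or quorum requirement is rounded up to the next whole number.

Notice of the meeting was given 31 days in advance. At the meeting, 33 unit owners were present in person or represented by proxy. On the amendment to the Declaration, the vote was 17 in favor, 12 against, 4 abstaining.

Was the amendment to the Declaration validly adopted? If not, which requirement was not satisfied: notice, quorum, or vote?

Notice: 31 days given; 30 required. Satisfied.
Quorum: 10% of 314 = 31.40, rounded up to 32; 33 present. Satisfied.
Vote: requires three-fifths of the votes cast (33 − 4 abstaining = 29); 3/5 of 29 = 17.40, rounded up to 18, so 18 needed; 17 in favor. Not satisfied.

Invalid — vote requirement not satisfied.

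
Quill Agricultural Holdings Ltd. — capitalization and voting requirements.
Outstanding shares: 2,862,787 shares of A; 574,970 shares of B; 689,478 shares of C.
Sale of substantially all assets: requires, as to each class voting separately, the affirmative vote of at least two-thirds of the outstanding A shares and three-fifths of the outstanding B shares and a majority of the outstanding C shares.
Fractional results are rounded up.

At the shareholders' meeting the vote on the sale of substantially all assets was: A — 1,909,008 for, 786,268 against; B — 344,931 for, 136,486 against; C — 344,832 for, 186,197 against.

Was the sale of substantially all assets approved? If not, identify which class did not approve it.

Not approved — the B shares did not give the required vote.

A: 2/3 of 2862787 = 1908524.67, rounded up to 1908525; 1,908,525 required, 1,909,008 in favor — approved.
B: 3/5 of 574970 = 344982; 344,982 required, 344,931 in favor — not approved.
C: a majority of 689478 is 344740; 344,740 required, 344,832 in favor — approved.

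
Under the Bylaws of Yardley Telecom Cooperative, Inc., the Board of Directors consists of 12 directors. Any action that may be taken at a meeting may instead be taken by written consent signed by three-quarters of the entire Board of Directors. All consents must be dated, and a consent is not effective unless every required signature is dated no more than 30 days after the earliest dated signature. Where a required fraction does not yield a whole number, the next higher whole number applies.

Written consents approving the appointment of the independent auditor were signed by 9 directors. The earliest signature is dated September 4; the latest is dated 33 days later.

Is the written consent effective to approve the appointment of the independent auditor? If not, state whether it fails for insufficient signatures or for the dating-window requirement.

Signatures required: three-quarters of 12 — 3/4 of 12 = 9, so 9 needed; 9 signed. Sufficient.
Dating window: the latest signature is 33 days after the earliest; the limit is 30 days. Outside the window.

Not effective — dating-window requirement not satisfied.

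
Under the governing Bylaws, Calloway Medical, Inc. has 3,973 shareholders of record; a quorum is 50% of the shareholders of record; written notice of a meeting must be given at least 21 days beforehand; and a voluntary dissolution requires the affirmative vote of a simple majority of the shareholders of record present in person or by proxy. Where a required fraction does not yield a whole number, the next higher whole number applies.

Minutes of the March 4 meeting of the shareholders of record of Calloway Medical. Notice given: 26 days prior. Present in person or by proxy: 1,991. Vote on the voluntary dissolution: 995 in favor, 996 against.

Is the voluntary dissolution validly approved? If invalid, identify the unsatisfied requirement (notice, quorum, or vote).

Notice: 26 days given; 21 required. Satisfied.
Quorum: 50% of 3,973 = 1,986.50, rounded up to 1,987; 1,991 present. Satisfied.
Vote: requires a majority of those present (1,991); a majority of 1991 is 996, so 996 needed; 995 in favor. Not satisfied.

Invalid — vote requirement not satisfied.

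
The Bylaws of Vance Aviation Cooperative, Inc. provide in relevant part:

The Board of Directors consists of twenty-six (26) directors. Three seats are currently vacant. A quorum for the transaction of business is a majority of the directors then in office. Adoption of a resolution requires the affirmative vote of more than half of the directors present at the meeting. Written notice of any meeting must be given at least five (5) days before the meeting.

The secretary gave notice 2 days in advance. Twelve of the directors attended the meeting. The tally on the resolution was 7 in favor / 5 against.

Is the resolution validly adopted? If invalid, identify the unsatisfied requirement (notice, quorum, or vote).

Notice: 2 days given; 5 required (2 < 5). Not satisfied.
Quorum: 12 present; quorum is 12. Satisfied.
Vote: the resolution requires a majority of the directors present (12). A majority of 12 is 7, so 7 affirmative votes are needed; 7 voted in favor. Satisfied.

Invalid — notice requirement not satisfied.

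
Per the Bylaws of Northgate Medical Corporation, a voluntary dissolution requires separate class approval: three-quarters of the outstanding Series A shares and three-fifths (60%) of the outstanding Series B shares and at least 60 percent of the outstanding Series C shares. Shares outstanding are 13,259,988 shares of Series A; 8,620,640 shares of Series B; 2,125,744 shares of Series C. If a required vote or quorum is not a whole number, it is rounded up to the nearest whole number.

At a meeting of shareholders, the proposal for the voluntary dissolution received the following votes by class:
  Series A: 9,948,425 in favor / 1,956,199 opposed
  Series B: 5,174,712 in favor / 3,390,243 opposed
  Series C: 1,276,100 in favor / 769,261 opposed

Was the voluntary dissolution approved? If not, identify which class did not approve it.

Series A: 3/4 of 13259988 = 9944991; 9,944,991 required, 9,948,425 in favor — approved.
Series B: 3/5 of 8620640 = 5172384; 5,172,384 required, 5,174,712 in favor — approved.
Series C: 3/5 of 2125744 = 1275446.40, rounded up to 1275447; 1,275,447 required, 1,276,100 in favor — approved.

Approved — every class gave the required vote.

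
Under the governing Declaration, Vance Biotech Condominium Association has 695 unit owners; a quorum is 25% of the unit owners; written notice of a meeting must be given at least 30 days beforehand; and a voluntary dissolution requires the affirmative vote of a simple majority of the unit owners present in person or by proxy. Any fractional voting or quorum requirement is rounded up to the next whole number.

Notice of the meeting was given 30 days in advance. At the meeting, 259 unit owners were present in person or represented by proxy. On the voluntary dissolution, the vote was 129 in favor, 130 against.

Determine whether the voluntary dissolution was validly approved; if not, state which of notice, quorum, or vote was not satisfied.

Notice: 30 days given; 30 required. Satisfied.
Quorum: 25% of 695 = 173.75, rounded up to 174; 259 present. Satisfied.
Vote: requires a majority of those present (259); a majority of 259 is 130, so 130 needed; 129 in favor. Not satisfied.

Invalid — vote requirement not satisfied.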